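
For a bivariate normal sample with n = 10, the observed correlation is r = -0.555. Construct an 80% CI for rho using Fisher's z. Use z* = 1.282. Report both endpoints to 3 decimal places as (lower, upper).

Fisher z: z_r = atanh(r) = ½·ln((1+(-0.555))/(1−(-0.555))) = -0.625578
SE(z) = 1/√(n−3) = 1/√7 = 0.377964
80% ⇒ z* = 1.282; margin = 1.282·0.377964 = 0.484550
CI on z-scale: (-1.110128, -0.141028)
Back-transform: tanh(-1.110128) = -0.804108, tanh(-0.141028) = -0.140100

(-0.804, -0.140)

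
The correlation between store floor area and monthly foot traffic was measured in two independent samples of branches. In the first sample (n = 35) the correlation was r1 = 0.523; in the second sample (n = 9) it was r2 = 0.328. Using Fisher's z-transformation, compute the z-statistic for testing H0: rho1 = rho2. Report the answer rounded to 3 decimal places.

Fisher z-transforms: z1 = atanh(0.523) = 0.580460, z2 = atanh(0.328) = 0.340585; difference d = 0.239875
Var(d) = 1/32 + 1/6 = 0.0312500 + 0.1666667 = 0.1979167
z = d/√Var(d) = 0.239875 / √0.1979167 = 0.239875 / 0.444878 = 0.539

0.539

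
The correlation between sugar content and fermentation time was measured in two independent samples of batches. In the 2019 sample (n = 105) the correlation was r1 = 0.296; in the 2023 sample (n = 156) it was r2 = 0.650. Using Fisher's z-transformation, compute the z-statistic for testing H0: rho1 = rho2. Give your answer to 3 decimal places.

Fisher z-transforms: z1 = atanh(0.296) = 0.305130, z2 = atanh(0.650) = 0.775299; difference d = -0.470169
Var(d) = 1/102 + 1/153 = 0.0098039 + 0.0065359 = 0.0163398
z = d/√Var(d) = -0.470169 / √0.0163398 = -0.470169 / 0.127827 = -3.678

-3.678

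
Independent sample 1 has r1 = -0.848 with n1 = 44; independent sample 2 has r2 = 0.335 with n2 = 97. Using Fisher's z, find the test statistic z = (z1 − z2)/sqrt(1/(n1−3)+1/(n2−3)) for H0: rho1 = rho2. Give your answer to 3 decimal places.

-8.535

Fisher z-transforms: z1 = atanh(-0.848) = -1.248989, z2 = atanh(0.335) = 0.348450; difference d = -1.597439
Var(d) = 1/41 + 1/94 = 0.0243902 + 0.0106383 = 0.0350285
z = d/√Var(d) = -1.597439 / √0.0350285 = -1.597439 / 0.187159 = -8.535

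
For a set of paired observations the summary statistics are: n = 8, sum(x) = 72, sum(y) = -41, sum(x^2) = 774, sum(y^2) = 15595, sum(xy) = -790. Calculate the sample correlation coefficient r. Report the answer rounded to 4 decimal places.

-0.3024

Numerator: nΣxy − (Σx)(Σy) = 8·(-790) − (72)(-41) = -3368
Denominator: √[(nΣx²−(Σx)²)(nΣy²−(Σy)²)]
  nΣx²−(Σx)² = 8·774 − 5184 = 1008;  nΣy²−(Σy)² = 8·15595 − 1681 = 123079
  √(1008·123079) = √124063632 = 11138.3855
r = -3368 / 11138.3855 = -0.3024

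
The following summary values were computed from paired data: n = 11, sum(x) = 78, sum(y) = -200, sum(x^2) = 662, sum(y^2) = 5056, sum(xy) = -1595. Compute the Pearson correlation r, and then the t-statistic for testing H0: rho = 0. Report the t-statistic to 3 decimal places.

-1.510

S_xy = nΣxy − ΣxΣy = 11·(-1595) − 78·(-200) = -17545 − (-15600) = -1945
S_xx = nΣx² − (Σx)² = 11·662 − 78² = 7282 − 6084 = 1198
S_yy = nΣy² − (Σy)² = 11·5056 − (-200)² = 55616 − 40000 = 15616
r = S_xy / √(S_xx·S_yy) = -1945 / √(1198·15616) = -1945 / √18707968 = -1945 / 4325.2709 = -0.4497
t = r·√(n−2)/√(1−r²) = -0.4497·√9 / √(1−0.202230) = -1.349100 / 0.893180 = -1.510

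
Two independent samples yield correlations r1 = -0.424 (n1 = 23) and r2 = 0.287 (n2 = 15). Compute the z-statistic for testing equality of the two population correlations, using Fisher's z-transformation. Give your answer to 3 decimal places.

-2.048

z1 = atanh(-0.424) = -0.452559,  z2 = atanh(0.287) = 0.295294
SE = √(1/(n1−3) + 1/(n2−3)) = √(1/20 + 1/12) = √(0.0500000 + 0.0833333) = √0.1333333 = 0.365148
z = (z1 − z2)/SE = (-0.452559 − 0.295294) / 0.365148 = -0.747853 / 0.365148 = -2.048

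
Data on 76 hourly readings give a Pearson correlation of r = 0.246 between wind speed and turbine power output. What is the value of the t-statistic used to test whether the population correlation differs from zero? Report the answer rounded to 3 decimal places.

1 − r² = 1 − 0.060516 = 0.939484;  √(1−r²) = 0.969270
√(n−2) = √74 = 8.602325
t = r·√(n−2)/√(1−r²) = 0.246 · 8.602325 / 0.969270 = 2.183

2.183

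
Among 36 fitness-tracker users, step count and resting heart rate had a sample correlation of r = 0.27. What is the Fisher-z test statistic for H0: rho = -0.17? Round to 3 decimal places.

2.577

Fisher z: atanh(0.27) = 0.276864, atanh(-0.17) = -0.171667
z = (z_r − z_0)·√(n−3) = (0.276864 − (-0.171667))·√33 = 0.448531 · 5.744563 = 2.577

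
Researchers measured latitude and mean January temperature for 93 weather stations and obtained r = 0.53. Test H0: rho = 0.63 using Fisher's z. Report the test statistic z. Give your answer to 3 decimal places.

-1.435

z_r = atanh(0.53) = 0.590145,  z_0 = atanh(0.63) = 0.741416
SE = 1/√(n−3) = 1/√90 = 0.105409
z = (z_r − z_0)/SE = (0.590145 − 0.741416) / 0.105409 = -0.151271 / 0.105409 = -1.435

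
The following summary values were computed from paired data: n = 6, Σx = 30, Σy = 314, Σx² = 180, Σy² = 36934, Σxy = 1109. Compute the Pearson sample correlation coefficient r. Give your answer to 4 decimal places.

-0.5878

Numerator: nΣxy − (Σx)(Σy) = 6·1109 − (30)(314) = -2766
Denominator: √[(nΣx²−(Σx)²)(nΣy²−(Σy)²)]
  nΣx²−(Σx)² = 6·180 − 900 = 180;  nΣy²−(Σy)² = 6·36934 − 98596 = 123008
  √(180·123008) = √22141440 = 4705.4692
r = -2766 / 4705.4692 = -0.5878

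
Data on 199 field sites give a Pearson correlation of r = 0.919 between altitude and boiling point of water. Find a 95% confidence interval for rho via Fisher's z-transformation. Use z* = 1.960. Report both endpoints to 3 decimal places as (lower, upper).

z_r = atanh(0.919) = 1.582555;  SE = 1/√(n−3) = 1/√196 = 0.071429
z-limits: 1.582555 ± 1.960·0.071429 = 1.582555 ± 0.140001 = [1.442554, 1.722556]
ρ-limits: (tanh 1.442554, tanh 1.722556) = (0.894, 0.938)

(0.894, 0.938)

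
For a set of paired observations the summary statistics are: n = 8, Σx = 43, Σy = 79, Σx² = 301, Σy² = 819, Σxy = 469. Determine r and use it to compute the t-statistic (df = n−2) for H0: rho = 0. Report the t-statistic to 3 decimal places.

3.976

Numerator: nΣxy − (Σx)(Σy) = 8·469 − (43)(79) = 355
Denominator: √[(nΣx²−(Σx)²)(nΣy²−(Σy)²)]
  nΣx²−(Σx)² = 8·301 − 1849 = 559;  nΣy²−(Σy)² = 8·819 − 6241 = 311
  √(559·311) = √173849 = 416.9520
r = 355 / 416.9520 = 0.8514
t = r·√(n−2)/√(1−r²) = 0.8514·√6 / √(1−0.724882) = 2.085496 / 0.524517 = 3.976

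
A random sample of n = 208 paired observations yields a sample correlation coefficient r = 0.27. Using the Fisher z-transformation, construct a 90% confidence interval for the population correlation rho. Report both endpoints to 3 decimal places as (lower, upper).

(0.161, 0.373)

z_r = atanh(0.27) = 0.276864;  SE = 1/√(n−3) = 1/√205 = 0.069843
z-limits: 0.276864 ± 1.645·0.069843 = 0.276864 ± 0.114892 = [0.161972, 0.391756]
ρ-limits: (tanh 0.161972, tanh 0.391756) = (0.161, 0.373)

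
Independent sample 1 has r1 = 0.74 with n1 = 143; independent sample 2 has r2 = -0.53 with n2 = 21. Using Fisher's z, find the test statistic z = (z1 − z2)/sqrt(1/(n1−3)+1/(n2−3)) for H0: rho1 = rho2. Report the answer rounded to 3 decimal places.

6.153

z1 = atanh(0.74) = 0.950479,  z2 = atanh(-0.53) = -0.590145
SE = √(1/(n1−3) + 1/(n2−3)) = √(1/140 + 1/18) = √(0.0071429 + 0.0555556) = √0.0626985 = 0.250397
z = (z1 − z2)/SE = (0.950479 − (-0.590145)) / 0.250397 = 1.540624 / 0.250397 = 6.153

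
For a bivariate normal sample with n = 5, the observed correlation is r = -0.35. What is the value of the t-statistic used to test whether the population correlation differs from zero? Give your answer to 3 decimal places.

-0.647

1 − r² = 1 − 0.1225 = 0.8775;  √(1−r²) = 0.936750
√(n−2) = √3 = 1.732051
t = r·√(n−2)/√(1−r²) = -0.35 · 1.732051 / 0.936750 = -0.647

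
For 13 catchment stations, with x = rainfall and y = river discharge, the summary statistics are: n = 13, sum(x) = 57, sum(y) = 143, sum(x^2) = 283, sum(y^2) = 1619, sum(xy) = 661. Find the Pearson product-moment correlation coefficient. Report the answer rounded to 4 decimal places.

S_xy = nΣxy − ΣxΣy = 13·661 − 57·143 = 8593 − 8151 = 442
S_xx = nΣx² − (Σx)² = 13·283 − 57² = 3679 − 3249 = 430
S_yy = nΣy² − (Σy)² = 13·1619 − 143² = 21047 − 20449 = 598
r = S_xy / √(S_xx·S_yy) = 442 / √(430·598) = 442 / √257140 = 442 / 507.0897 = 0.8716

0.8716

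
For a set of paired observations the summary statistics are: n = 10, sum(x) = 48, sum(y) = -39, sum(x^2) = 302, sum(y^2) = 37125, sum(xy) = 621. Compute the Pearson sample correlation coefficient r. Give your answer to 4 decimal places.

Numerator: nΣxy − (Σx)(Σy) = 10·621 − (48)(-39) = 8082
Denominator: √[(nΣx²−(Σx)²)(nΣy²−(Σy)²)]
  nΣx²−(Σx)² = 10·302 − 2304 = 716;  nΣy²−(Σy)² = 10·37125 − 1521 = 369729
  √(716·369729) = √264725964 = 16270.4015
r = 8082 / 16270.4015 = 0.4967

0.4967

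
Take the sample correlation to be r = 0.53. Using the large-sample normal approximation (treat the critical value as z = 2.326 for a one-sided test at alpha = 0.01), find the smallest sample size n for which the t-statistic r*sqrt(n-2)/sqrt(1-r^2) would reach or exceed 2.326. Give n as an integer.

16

r√(n−2)/√(1−r²) ≥ 2.326  ⇔  n−2 ≥ (2.326)²·(1−r²)/r²
(1−r²)/r² = (1−0.2809)/0.2809 = 2.5600
n ≥ 2 + 5.410276·2.5600 = 2 + 13.8503 = 15.8503
⌈15.8503⌉ = 16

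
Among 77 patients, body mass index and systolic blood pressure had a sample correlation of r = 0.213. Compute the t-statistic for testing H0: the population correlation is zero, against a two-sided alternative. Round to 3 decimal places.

1.888

t = r·√(n−2) / √(1−r²) with r = 0.213, n = 77
  = 0.213·√75 / √(1 − 0.045369)
  = 0.213·8.660254 / 0.977052
  = 1.844634 / 0.977052 = 1.888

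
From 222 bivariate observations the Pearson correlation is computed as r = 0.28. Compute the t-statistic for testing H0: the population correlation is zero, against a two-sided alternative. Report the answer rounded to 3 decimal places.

4.326

1 − r² = 1 − 0.0784 = 0.9216;  √(1−r²) = 0.960000
√(n−2) = √220 = 14.832397
t = r·√(n−2)/√(1−r²) = 0.28 · 14.832397 / 0.960000 = 4.326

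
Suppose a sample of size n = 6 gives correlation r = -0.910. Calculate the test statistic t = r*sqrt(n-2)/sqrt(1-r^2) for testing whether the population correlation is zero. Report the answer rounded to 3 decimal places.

t = r·√(n−2) / √(1−r²) with r = -0.910, n = 6
  = -0.910·√4 / √(1 − 0.828100)
  = -0.910·2.000000 / 0.414608
  = -1.820000 / 0.414608 = -4.390

-4.390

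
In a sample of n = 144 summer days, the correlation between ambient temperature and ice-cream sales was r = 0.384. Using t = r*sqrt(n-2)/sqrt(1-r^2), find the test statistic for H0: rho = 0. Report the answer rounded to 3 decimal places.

1 − r² = 1 − 0.147456 = 0.852544;  √(1−r²) = 0.923333
√(n−2) = √142 = 11.916375
t = r·√(n−2)/√(1−r²) = 0.384 · 11.916375 / 0.923333 = 4.956

4.956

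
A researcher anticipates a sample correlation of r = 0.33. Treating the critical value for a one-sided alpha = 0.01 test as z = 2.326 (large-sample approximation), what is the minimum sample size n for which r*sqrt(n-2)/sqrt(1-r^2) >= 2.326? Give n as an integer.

47

r√(n−2)/√(1−r²) ≥ 2.326  ⇔  n−2 ≥ (2.326)²·(1−r²)/r²
(1−r²)/r² = (1−0.1089)/0.1089 = 8.1827
n ≥ 2 + 5.410276·8.1827 = 2 + 44.2707 = 46.2707
⌈46.2707⌉ = 47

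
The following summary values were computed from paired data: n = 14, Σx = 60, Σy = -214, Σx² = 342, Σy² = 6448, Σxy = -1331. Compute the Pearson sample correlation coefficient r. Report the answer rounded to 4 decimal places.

-0.7971

S_xy = nΣxy − ΣxΣy = 14·(-1331) − 60·(-214) = -18634 − (-12840) = -5794
S_xx = nΣx² − (Σx)² = 14·342 − 60² = 4788 − 3600 = 1188
S_yy = nΣy² − (Σy)² = 14·6448 − (-214)² = 90272 − 45796 = 44476
r = S_xy / √(S_xx·S_yy) = -5794 / √(1188·44476) = -5794 / √52837488 = -5794 / 7268.9400 = -0.7971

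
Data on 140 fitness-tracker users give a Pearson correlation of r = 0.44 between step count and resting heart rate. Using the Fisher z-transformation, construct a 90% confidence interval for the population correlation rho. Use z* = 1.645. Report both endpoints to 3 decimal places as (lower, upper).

(0.320, 0.546)

Fisher z: z_r = atanh(r) = ½·ln((1+0.44)/(1−0.44)) = 0.472231
SE(z) = 1/√(n−3) = 1/√137 = 0.085436
90% ⇒ z* = 1.645; margin = 1.645·0.085436 = 0.140542
CI on z-scale: (0.331689, 0.612773)
Back-transform: tanh(0.331689) = 0.320038, tanh(0.612773) = 0.546076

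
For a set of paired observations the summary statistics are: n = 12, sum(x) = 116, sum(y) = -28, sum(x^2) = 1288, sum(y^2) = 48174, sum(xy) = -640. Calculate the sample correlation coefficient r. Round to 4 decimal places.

-0.1304

S_xy = nΣxy − ΣxΣy = 12·(-640) − 116·(-28) = -7680 − (-3248) = -4432
S_xx = nΣx² − (Σx)² = 12·1288 − 116² = 15456 − 13456 = 2000
S_yy = nΣy² − (Σy)² = 12·48174 − (-28)² = 578088 − 784 = 577304
r = S_xy / √(S_xx·S_yy) = -4432 / √(2000·577304) = -4432 / √1154608000 = -4432 / 33979.5232 = -0.1304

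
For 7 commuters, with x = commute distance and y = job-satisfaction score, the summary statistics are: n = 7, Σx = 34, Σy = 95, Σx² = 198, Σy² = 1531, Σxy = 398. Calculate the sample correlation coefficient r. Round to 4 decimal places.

S_xy = nΣxy − ΣxΣy = 7·398 − 34·95 = 2786 − 3230 = -444
S_xx = nΣx² − (Σx)² = 7·198 − 34² = 1386 − 1156 = 230
S_yy = nΣy² − (Σy)² = 7·1531 − 95² = 10717 − 9025 = 1692
r = S_xy / √(S_xx·S_yy) = -444 / √(230·1692) = -444 / √389160 = -444 / 623.8269 = -0.7117

-0.7117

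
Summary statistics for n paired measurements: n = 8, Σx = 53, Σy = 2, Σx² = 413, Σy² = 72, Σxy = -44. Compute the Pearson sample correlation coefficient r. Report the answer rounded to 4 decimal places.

Numerator: nΣxy − (Σx)(Σy) = 8·(-44) − (53)(2) = -458
Denominator: √[(nΣx²−(Σx)²)(nΣy²−(Σy)²)]
  nΣx²−(Σx)² = 8·413 − 2809 = 495;  nΣy²−(Σy)² = 8·72 − 4 = 572
  √(495·572) = √283140 = 532.1090
r = -458 / 532.1090 = -0.8607

-0.8607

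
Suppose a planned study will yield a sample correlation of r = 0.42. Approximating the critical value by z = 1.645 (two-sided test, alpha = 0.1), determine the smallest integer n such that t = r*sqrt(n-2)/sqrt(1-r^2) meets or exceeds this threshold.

r√(n−2)/√(1−r²) ≥ 1.645  ⇔  n−2 ≥ (1.645)²·(1−r²)/r²
(1−r²)/r² = (1−0.1764)/0.1764 = 4.6689
n ≥ 2 + 2.706025·4.6689 = 2 + 12.6342 = 14.6342
⌈14.6342⌉ = 15

15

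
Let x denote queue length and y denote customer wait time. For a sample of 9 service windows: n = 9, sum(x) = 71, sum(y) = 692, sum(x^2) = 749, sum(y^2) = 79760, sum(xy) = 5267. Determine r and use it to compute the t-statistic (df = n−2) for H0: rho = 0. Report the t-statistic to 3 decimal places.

-0.228

S_xy = nΣxy − ΣxΣy = 9·5267 − 71·692 = 47403 − 49132 = -1729
S_xx = nΣx² − (Σx)² = 9·749 − 71² = 6741 − 5041 = 1700
S_yy = nΣy² − (Σy)² = 9·79760 − 692² = 717840 − 478864 = 238976
r = S_xy / √(S_xx·S_yy) = -1729 / √(1700·238976) = -1729 / √406259200 = -1729 / 20155.8726 = -0.0858
t = r·√(n−2)/√(1−r²) = -0.0858·√7 / √(1−0.007362) = -0.227005 / 0.996312 = -0.228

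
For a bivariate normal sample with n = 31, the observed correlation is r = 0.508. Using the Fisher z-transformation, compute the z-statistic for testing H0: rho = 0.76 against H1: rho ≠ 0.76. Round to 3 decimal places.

Fisher z: atanh(0.508) = 0.560030, atanh(0.76) = 0.996215
z = (z_r − z_0)·√(n−3) = (0.560030 − 0.996215)·√28 = -0.436185 · 5.291503 = -2.308

-2.308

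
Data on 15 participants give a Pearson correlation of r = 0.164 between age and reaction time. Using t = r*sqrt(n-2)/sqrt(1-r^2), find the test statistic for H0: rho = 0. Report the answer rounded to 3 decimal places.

0.599

1 − r² = 1 − 0.026896 = 0.973104;  √(1−r²) = 0.986460
√(n−2) = √13 = 3.605551
t = r·√(n−2)/√(1−r²) = 0.164 · 3.605551 / 0.986460 = 0.599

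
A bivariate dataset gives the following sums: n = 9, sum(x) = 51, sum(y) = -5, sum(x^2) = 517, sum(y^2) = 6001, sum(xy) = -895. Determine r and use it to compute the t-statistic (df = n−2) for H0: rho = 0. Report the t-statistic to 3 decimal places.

-2.920

S_xy = nΣxy − ΣxΣy = 9·(-895) − 51·(-5) = -8055 − (-255) = -7800
S_xx = nΣx² − (Σx)² = 9·517 − 51² = 4653 − 2601 = 2052
S_yy = nΣy² − (Σy)² = 9·6001 − (-5)² = 54009 − 25 = 53984
r = S_xy / √(S_xx·S_yy) = -7800 / √(2052·53984) = -7800 / √110775168 = -7800 / 10524.9783 = -0.7411
t = r·√(n−2)/√(1−r²) = -0.7411·√7 / √(1−0.549229) = -1.960766 / 0.671395 = -2.920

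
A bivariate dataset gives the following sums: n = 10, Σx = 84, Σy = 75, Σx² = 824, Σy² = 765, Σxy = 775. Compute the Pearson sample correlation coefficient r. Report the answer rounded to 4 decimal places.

S_xy = nΣxy − ΣxΣy = 10·775 − 84·75 = 7750 − 6300 = 1450
S_xx = nΣx² − (Σx)² = 10·824 − 84² = 8240 − 7056 = 1184
S_yy = nΣy² − (Σy)² = 10·765 − 75² = 7650 − 5625 = 2025
r = S_xy / √(S_xx·S_yy) = 1450 / √(1184·2025) = 1450 / √2397600 = 1450 / 1548.4185 = 0.9364

0.9364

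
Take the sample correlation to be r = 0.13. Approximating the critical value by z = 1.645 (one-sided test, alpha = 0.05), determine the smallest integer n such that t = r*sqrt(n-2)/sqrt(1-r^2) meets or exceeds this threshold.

r√(n−2)/√(1−r²) ≥ 1.645  ⇔  n−2 ≥ (1.645)²·(1−r²)/r²
(1−r²)/r² = (1−0.0169)/0.0169 = 58.1716
n ≥ 2 + 2.706025·58.1716 = 2 + 157.4138 = 159.4138
⌈159.4138⌉ = 160

160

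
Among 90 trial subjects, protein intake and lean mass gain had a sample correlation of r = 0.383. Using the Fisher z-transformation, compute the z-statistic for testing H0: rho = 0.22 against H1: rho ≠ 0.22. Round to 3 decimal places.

1.678

Fisher z: atanh(0.383) = 0.403571, atanh(0.22) = 0.223656
z = (z_r − z_0)·√(n−3) = (0.403571 − 0.223656)·√87 = 0.179915 · 9.327379 = 1.678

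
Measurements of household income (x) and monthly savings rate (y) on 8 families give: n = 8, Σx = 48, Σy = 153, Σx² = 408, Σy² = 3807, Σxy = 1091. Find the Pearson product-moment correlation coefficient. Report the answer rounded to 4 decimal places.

0.5321

S_xy = nΣxy − ΣxΣy = 8·1091 − 48·153 = 8728 − 7344 = 1384
S_xx = nΣx² − (Σx)² = 8·408 − 48² = 3264 − 2304 = 960
S_yy = nΣy² − (Σy)² = 8·3807 − 153² = 30456 − 23409 = 7047
r = S_xy / √(S_xx·S_yy) = 1384 / √(960·7047) = 1384 / √6765120 = 1384 / 2600.9844 = 0.5321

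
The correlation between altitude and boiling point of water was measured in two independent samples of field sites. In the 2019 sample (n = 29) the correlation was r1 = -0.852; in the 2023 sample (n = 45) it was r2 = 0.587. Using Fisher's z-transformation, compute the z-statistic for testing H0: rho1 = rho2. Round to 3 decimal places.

Fisher z-transforms: z1 = atanh(-0.852) = -1.263405, z2 = atanh(0.587) = 0.673077; difference d = -1.936482
Var(d) = 1/26 + 1/42 = 0.0384615 + 0.0238095 = 0.0622710
z = d/√Var(d) = -1.936482 / √0.0622710 = -1.936482 / 0.249542 = -7.760

-7.760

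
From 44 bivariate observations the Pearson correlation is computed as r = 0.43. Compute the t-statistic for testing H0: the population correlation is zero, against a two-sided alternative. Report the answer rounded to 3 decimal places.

t = r·√(n−2) / √(1−r²) with r = 0.43, n = 44
  = 0.43·√42 / √(1 − 0.1849)
  = 0.43·6.480741 / 0.902829
  = 2.786719 / 0.902829 = 3.087

3.087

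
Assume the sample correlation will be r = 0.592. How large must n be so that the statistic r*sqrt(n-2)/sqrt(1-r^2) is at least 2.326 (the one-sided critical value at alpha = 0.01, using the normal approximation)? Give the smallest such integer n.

Need r·√(n−2)/√(1−r²) ≥ 2.326
√(n−2) ≥ 2.326·√(1−0.350464) / 0.592 = 2.326·0.805938 / 0.592 = 3.1666
n−2 ≥ 10.0274  ⇒  n ≥ 12.0274
Smallest integer n = 13

13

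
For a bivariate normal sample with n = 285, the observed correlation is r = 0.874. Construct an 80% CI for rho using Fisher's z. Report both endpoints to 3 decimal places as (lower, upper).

(0.855, 0.891)

Fisher z: z_r = atanh(r) = ½·ln((1+0.874)/(1−0.874)) = 1.349774
SE(z) = 1/√(n−3) = 1/√282 = 0.059549
80% ⇒ z* = 1.282; margin = 1.282·0.059549 = 0.076342
CI on z-scale: (1.273432, 1.426116)
Back-transform: tanh(1.273432) = 0.854725, tanh(1.426116) = 0.890868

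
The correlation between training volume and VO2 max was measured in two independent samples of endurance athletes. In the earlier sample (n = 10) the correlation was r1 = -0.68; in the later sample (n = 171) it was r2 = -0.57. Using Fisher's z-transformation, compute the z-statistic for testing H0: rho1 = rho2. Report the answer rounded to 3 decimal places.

-0.471

Fisher z-transforms: z1 = atanh(-0.68) = -0.829114, z2 = atanh(-0.57) = -0.647523; difference d = -0.181591
Var(d) = 1/7 + 1/168 = 0.1428571 + 0.0059524 = 0.1488095
z = d/√Var(d) = -0.181591 / √0.1488095 = -0.181591 / 0.385758 = -0.471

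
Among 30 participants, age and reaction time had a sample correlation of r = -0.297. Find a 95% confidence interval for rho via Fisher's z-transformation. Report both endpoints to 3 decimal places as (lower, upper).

Fisher z: z_r = atanh(r) = ½·ln((1+(-0.297))/(1−(-0.297))) = -0.306226
SE(z) = 1/√(n−3) = 1/√27 = 0.192450
95% ⇒ z* = 1.960; margin = 1.960·0.192450 = 0.377202
CI on z-scale: (-0.683428, 0.070976)
Back-transform: tanh(-0.683428) = -0.593743, tanh(0.070976) = 0.070857

(-0.594, 0.071)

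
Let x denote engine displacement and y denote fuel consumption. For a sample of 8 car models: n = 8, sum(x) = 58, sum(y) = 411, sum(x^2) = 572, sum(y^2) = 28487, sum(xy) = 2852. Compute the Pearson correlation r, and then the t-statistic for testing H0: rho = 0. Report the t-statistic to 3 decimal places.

-0.298

S_xy = nΣxy − ΣxΣy = 8·2852 − 58·411 = 22816 − 23838 = -1022
S_xx = nΣx² − (Σx)² = 8·572 − 58² = 4576 − 3364 = 1212
S_yy = nΣy² − (Σy)² = 8·28487 − 411² = 227896 − 168921 = 58975
r = S_xy / √(S_xx·S_yy) = -1022 / √(1212·58975) = -1022 / √71477700 = -1022 / 8454.4485 = -0.1209
t = r·√(n−2)/√(1−r²) = -0.1209·√6 / √(1−0.014617) = -0.296143 / 0.992665 = -0.298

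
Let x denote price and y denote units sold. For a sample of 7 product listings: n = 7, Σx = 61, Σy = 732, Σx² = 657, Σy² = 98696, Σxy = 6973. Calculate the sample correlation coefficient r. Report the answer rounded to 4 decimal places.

S_xy = nΣxy − ΣxΣy = 7·6973 − 61·732 = 48811 − 44652 = 4159
S_xx = nΣx² − (Σx)² = 7·657 − 61² = 4599 − 3721 = 878
S_yy = nΣy² − (Σy)² = 7·98696 − 732² = 690872 − 535824 = 155048
r = S_xy / √(S_xx·S_yy) = 4159 / √(878·155048) = 4159 / √136132144 = 4159 / 11667.5680 = 0.3565

0.3565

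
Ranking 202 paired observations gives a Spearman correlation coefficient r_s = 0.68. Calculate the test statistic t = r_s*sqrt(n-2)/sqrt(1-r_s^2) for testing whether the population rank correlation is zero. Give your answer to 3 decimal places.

13.116

t = r_s·√(n−2) / √(1−r_s²) with r_s = 0.68, n = 202
  = 0.68·√200 / √(1 − 0.4624)
  = 0.68·14.142136 / 0.733212
  = 9.616652 / 0.733212 = 13.116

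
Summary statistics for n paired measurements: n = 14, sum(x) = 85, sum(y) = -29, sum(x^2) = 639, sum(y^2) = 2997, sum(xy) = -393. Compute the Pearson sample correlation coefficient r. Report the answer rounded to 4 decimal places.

S_xy = nΣxy − ΣxΣy = 14·(-393) − 85·(-29) = -5502 − (-2465) = -3037
S_xx = nΣx² − (Σx)² = 14·639 − 85² = 8946 − 7225 = 1721
S_yy = nΣy² − (Σy)² = 14·2997 − (-29)² = 41958 − 841 = 41117
r = S_xy / √(S_xx·S_yy) = -3037 / √(1721·41117) = -3037 / √70762357 = -3037 / 8412.0364 = -0.3610

-0.3610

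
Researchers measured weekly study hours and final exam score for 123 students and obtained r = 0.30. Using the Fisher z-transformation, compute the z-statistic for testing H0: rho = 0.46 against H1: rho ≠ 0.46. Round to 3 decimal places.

Fisher z: atanh(0.30) = 0.309520, atanh(0.46) = 0.497311
z = (z_r − z_0)·√(n−3) = (0.309520 − 0.497311)·√120 = -0.187791 · 10.954451 = -2.057

-2.057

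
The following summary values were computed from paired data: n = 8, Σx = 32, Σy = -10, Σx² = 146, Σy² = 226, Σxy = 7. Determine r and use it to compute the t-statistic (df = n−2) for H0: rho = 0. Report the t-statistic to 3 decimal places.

2.848

Numerator: nΣxy − (Σx)(Σy) = 8·7 − (32)(-10) = 376
Denominator: √[(nΣx²−(Σx)²)(nΣy²−(Σy)²)]
  nΣx²−(Σx)² = 8·146 − 1024 = 144;  nΣy²−(Σy)² = 8·226 − 100 = 1708
  √(144·1708) = √245952 = 495.9355
r = 376 / 495.9355 = 0.7582
t = r·√(n−2)/√(1−r²) = 0.7582·√6 / √(1−0.574867) = 1.857203 / 0.652022 = 2.848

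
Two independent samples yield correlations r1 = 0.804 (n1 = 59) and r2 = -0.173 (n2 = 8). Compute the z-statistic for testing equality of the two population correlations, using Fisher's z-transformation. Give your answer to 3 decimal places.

Fisher z-transforms: z1 = atanh(0.804) = 1.109824, z2 = atanh(-0.173) = -0.174758; difference d = 1.284582
Var(d) = 1/56 + 1/5 = 0.0178571 + 0.2000000 = 0.2178571
z = d/√Var(d) = 1.284582 / √0.2178571 = 1.284582 / 0.466752 = 2.752

2.752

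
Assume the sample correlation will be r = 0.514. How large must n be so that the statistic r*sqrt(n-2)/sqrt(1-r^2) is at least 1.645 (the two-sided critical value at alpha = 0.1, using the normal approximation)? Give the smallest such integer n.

10

r√(n−2)/√(1−r²) ≥ 1.645  ⇔  n−2 ≥ (1.645)²·(1−r²)/r²
(1−r²)/r² = (1−0.264196)/0.264196 = 2.7851
n ≥ 2 + 2.706025·2.7851 = 2 + 7.5366 = 9.5366
⌈9.5366⌉ = 10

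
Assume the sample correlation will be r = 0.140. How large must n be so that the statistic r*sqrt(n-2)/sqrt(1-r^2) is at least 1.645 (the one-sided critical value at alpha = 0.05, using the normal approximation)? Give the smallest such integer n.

138

r√(n−2)/√(1−r²) ≥ 1.645  ⇔  n−2 ≥ (1.645)²·(1−r²)/r²
(1−r²)/r² = (1−0.019600)/0.019600 = 50.0204
n ≥ 2 + 2.706025·50.0204 = 2 + 135.3565 = 137.3565
⌈137.3565⌉ = 138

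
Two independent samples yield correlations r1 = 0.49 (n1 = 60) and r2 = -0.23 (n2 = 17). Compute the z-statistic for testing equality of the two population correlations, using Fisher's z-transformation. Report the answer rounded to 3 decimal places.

2.582

z1 = atanh(0.49) = 0.536060,  z2 = atanh(-0.23) = -0.234189
SE = √(1/(n1−3) + 1/(n2−3)) = √(1/57 + 1/14) = √(0.0175439 + 0.0714286) = √0.0889725 = 0.298283
z = (z1 − z2)/SE = (0.536060 − (-0.234189)) / 0.298283 = 0.770249 / 0.298283 = 2.582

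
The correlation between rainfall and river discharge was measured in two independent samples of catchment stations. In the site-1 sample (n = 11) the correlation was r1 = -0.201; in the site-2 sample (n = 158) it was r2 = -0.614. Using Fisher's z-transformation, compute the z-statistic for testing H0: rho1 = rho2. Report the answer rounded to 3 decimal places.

z1 = atanh(-0.201) = -0.203774,  z2 = atanh(-0.614) = -0.715317
SE = √(1/(n1−3) + 1/(n2−3)) = √(1/8 + 1/155) = √(0.1250000 + 0.0064516) = √0.1314516 = 0.362563
z = (z1 − z2)/SE = (-0.203774 − (-0.715317)) / 0.362563 = 0.511543 / 0.362563 = 1.411

1.411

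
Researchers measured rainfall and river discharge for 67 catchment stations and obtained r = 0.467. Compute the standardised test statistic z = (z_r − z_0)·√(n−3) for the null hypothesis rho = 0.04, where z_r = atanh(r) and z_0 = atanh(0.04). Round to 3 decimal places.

Fisher z: atanh(0.467) = 0.506227, atanh(0.04) = 0.040021
z = (z_r − z_0)·√(n−3) = (0.506227 − 0.040021)·√64 = 0.466206 · 8.000000 = 3.730

3.730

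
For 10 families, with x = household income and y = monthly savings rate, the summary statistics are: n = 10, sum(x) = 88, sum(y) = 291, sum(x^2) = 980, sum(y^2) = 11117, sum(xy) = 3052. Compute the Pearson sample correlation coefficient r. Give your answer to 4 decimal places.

Numerator: nΣxy − (Σx)(Σy) = 10·3052 − (88)(291) = 4912
Denominator: √[(nΣx²−(Σx)²)(nΣy²−(Σy)²)]
  nΣx²−(Σx)² = 10·980 − 7744 = 2056;  nΣy²−(Σy)² = 10·11117 − 84681 = 26489
  √(2056·26489) = √54461384 = 7379.7957
r = 4912 / 7379.7957 = 0.6656

0.6656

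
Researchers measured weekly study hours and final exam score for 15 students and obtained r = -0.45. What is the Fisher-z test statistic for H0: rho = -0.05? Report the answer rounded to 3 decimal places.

Fisher z: atanh(-0.45) = -0.484700, atanh(-0.05) = -0.050042
z = (z_r − z_0)·√(n−3) = (-0.484700 − (-0.050042))·√12 = -0.434658 · 3.464102 = -1.506

-1.506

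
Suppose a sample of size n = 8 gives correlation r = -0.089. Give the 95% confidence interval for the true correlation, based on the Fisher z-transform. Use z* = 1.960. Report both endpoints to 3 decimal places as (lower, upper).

Fisher z: z_r = atanh(r) = ½·ln((1+(-0.089))/(1−(-0.089))) = -0.089236
SE(z) = 1/√(n−3) = 1/√5 = 0.447214
95% ⇒ z* = 1.960; margin = 1.960·0.447214 = 0.876539
CI on z-scale: (-0.965775, 0.787303)
Back-transform: tanh(-0.965775) = -0.746842, tanh(0.787303) = 0.656878

(-0.747, 0.657)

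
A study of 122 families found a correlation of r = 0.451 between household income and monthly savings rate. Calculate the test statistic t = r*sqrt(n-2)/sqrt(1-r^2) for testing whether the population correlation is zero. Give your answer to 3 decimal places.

5.535

t = r·√(n−2) / √(1−r²) with r = 0.451, n = 122
  = 0.451·√120 / √(1 − 0.203401)
  = 0.451·10.954451 / 0.892524
  = 4.940457 / 0.892524 = 5.535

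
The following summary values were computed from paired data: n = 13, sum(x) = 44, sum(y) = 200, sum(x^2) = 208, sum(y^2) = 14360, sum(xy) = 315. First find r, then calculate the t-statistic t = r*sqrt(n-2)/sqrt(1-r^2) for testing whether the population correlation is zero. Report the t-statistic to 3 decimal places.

S_xy = nΣxy − ΣxΣy = 13·315 − 44·200 = 4095 − 8800 = -4705
S_xx = nΣx² − (Σx)² = 13·208 − 44² = 2704 − 1936 = 768
S_yy = nΣy² − (Σy)² = 13·14360 − 200² = 186680 − 40000 = 146680
r = S_xy / √(S_xx·S_yy) = -4705 / √(768·146680) = -4705 / √112650240 = -4705 / 10613.6817 = -0.4433
t = r·√(n−2)/√(1−r²) = -0.4433·√11 / √(1−0.196515) = -1.470260 / 0.896373 = -1.640

-1.640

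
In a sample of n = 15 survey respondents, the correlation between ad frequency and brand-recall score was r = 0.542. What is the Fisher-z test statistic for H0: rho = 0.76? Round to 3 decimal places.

-1.348

Fisher z: atanh(0.542) = 0.606983, atanh(0.76) = 0.996215
z = (z_r − z_0)·√(n−3) = (0.606983 − 0.996215)·√12 = -0.389232 · 3.464102 = -1.348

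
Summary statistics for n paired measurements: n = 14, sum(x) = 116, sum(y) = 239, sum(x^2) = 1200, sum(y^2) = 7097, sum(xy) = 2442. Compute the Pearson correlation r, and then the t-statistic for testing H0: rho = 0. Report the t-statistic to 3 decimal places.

S_xy = nΣxy − ΣxΣy = 14·2442 − 116·239 = 34188 − 27724 = 6464
S_xx = nΣx² − (Σx)² = 14·1200 − 116² = 16800 − 13456 = 3344
S_yy = nΣy² − (Σy)² = 14·7097 − 239² = 99358 − 57121 = 42237
r = S_xy / √(S_xx·S_yy) = 6464 / √(3344·42237) = 6464 / √141240528 = 6464 / 11884.4658 = 0.5439
t = r·√(n−2)/√(1−r²) = 0.5439·√12 / √(1−0.295827) = 1.884125 / 0.839150 = 2.245

2.245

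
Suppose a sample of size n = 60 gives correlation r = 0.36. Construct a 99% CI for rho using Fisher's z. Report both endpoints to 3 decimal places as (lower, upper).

Fisher z: z_r = atanh(r) = ½·ln((1+0.36)/(1−0.36)) = 0.376886
SE(z) = 1/√(n−3) = 1/√57 = 0.132453
99% ⇒ z* = 2.576; margin = 2.576·0.132453 = 0.341199
CI on z-scale: (0.035687, 0.718085)
Back-transform: tanh(0.035687) = 0.035672, tanh(0.718085) = 0.615722

(0.036, 0.616)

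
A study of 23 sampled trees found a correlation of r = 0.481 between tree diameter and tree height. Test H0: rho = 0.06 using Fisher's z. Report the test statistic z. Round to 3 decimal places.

2.076

Fisher z: atanh(0.481) = 0.524284, atanh(0.06) = 0.060072
z = (z_r − z_0)·√(n−3) = (0.524284 − 0.060072)·√20 = 0.464212 · 4.472136 = 2.076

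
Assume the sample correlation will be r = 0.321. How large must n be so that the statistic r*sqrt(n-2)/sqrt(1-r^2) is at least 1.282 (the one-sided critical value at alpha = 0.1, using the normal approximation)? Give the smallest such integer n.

Need r·√(n−2)/√(1−r²) ≥ 1.282
√(n−2) ≥ 1.282·√(1−0.103041) / 0.321 = 1.282·0.947079 / 0.321 = 3.7824
n−2 ≥ 14.3065  ⇒  n ≥ 16.3065
Smallest integer n = 17

17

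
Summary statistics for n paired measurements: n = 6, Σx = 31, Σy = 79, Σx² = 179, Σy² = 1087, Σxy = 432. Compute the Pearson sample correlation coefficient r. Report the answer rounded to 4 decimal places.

0.8025

Numerator: nΣxy − (Σx)(Σy) = 6·432 − (31)(79) = 143
Denominator: √[(nΣx²−(Σx)²)(nΣy²−(Σy)²)]
  nΣx²−(Σx)² = 6·179 − 961 = 113;  nΣy²−(Σy)² = 6·1087 − 6241 = 281
  √(113·281) = √31753 = 178.1937
r = 143 / 178.1937 = 0.8025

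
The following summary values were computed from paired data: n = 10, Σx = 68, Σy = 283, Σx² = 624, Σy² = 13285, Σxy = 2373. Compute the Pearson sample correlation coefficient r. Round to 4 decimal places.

0.4858

S_xy = nΣxy − ΣxΣy = 10·2373 − 68·283 = 23730 − 19244 = 4486
S_xx = nΣx² − (Σx)² = 10·624 − 68² = 6240 − 4624 = 1616
S_yy = nΣy² − (Σy)² = 10·13285 − 283² = 132850 − 80089 = 52761
r = S_xy / √(S_xx·S_yy) = 4486 / √(1616·52761) = 4486 / √85261776 = 4486 / 9233.7303 = 0.4858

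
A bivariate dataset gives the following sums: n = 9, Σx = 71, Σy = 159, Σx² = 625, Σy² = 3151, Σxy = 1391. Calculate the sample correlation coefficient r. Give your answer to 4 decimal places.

0.9174

Numerator: nΣxy − (Σx)(Σy) = 9·1391 − (71)(159) = 1230
Denominator: √[(nΣx²−(Σx)²)(nΣy²−(Σy)²)]
  nΣx²−(Σx)² = 9·625 − 5041 = 584;  nΣy²−(Σy)² = 9·3151 − 25281 = 3078
  √(584·3078) = √1797552 = 1340.7282
r = 1230 / 1340.7282 = 0.9174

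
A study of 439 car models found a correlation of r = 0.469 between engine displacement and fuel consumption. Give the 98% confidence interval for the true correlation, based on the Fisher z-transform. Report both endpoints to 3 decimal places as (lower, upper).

Fisher z: z_r = atanh(r) = ½·ln((1+0.469)/(1−0.469)) = 0.508788
SE(z) = 1/√(n−3) = 1/√436 = 0.047891
98% ⇒ z* = 2.326; margin = 2.326·0.047891 = 0.111394
CI on z-scale: (0.397394, 0.620182)
Back-transform: tanh(0.397394) = 0.377717, tanh(0.620182) = 0.551255

(0.378, 0.551)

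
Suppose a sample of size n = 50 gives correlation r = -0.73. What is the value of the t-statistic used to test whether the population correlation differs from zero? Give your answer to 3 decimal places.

-7.400

1 − r² = 1 − 0.5329 = 0.4671;  √(1−r²) = 0.683447
√(n−2) = √48 = 6.928203
t = r·√(n−2)/√(1−r²) = -0.73 · 6.928203 / 0.683447 = -7.400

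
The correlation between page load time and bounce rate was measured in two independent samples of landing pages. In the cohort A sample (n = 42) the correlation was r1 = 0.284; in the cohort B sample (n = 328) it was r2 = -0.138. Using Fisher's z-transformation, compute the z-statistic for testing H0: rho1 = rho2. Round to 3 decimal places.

2.543

z1 = atanh(0.284) = 0.292028,  z2 = atanh(-0.138) = -0.138886
SE = √(1/(n1−3) + 1/(n2−3)) = √(1/39 + 1/325) = √(0.0256410 + 0.0030769) = √0.0287179 = 0.169464
z = (z1 − z2)/SE = (0.292028 − (-0.138886)) / 0.169464 = 0.430914 / 0.169464 = 2.543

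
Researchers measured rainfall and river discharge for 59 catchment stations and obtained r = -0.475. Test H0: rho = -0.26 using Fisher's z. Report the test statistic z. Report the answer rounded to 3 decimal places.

-1.874

Fisher z: atanh(-0.475) = -0.516508, atanh(-0.26) = -0.266108
z = (z_r − z_0)·√(n−3) = (-0.516508 − (-0.266108))·√56 = -0.250400 · 7.483315 = -1.874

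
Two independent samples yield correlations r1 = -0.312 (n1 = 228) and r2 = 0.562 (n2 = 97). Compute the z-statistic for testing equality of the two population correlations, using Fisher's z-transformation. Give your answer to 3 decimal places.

Fisher z-transforms: z1 = atanh(-0.312) = -0.322760, z2 = atanh(0.562) = 0.635752; difference d = -0.958512
Var(d) = 1/225 + 1/94 = 0.0044444 + 0.0106383 = 0.0150827
z = d/√Var(d) = -0.958512 / √0.0150827 = -0.958512 / 0.122812 = -7.805

-7.805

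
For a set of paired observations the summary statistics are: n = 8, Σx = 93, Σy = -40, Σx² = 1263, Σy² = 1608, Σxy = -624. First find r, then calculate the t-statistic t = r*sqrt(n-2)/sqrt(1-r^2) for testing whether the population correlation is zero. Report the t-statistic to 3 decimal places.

Numerator: nΣxy − (Σx)(Σy) = 8·(-624) − (93)(-40) = -1272
Denominator: √[(nΣx²−(Σx)²)(nΣy²−(Σy)²)]
  nΣx²−(Σx)² = 8·1263 − 8649 = 1455;  nΣy²−(Σy)² = 8·1608 − 1600 = 11264
  √(1455·11264) = √16389120 = 4048.3478
r = -1272 / 4048.3478 = -0.3142
t = r·√(n−2)/√(1−r²) = -0.3142·√6 / √(1−0.098722) = -0.769630 / 0.949357 = -0.811

-0.811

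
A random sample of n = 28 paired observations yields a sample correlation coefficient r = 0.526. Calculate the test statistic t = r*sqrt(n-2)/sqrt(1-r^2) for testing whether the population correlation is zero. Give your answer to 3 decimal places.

1 − r² = 1 − 0.276676 = 0.723324;  √(1−r²) = 0.850485
√(n−2) = √26 = 5.099020
t = r·√(n−2)/√(1−r²) = 0.526 · 5.099020 / 0.850485 = 3.154

3.154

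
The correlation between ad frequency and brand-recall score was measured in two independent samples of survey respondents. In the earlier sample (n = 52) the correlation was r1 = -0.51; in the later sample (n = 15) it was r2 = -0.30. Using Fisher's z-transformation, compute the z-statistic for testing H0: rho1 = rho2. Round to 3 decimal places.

-0.786

z1 = atanh(-0.51) = -0.562730,  z2 = atanh(-0.30) = -0.309520
SE = √(1/(n1−3) + 1/(n2−3)) = √(1/49 + 1/12) = √(0.0204082 + 0.0833333) = √0.1037415 = 0.322089
z = (z1 − z2)/SE = (-0.562730 − (-0.309520)) / 0.322089 = -0.253210 / 0.322089 = -0.786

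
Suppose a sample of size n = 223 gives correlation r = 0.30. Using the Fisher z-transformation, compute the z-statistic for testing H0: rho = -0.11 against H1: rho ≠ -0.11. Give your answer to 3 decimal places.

6.229

z_r = atanh(0.30) = 0.309520,  z_0 = atanh(-0.11) = -0.110447
SE = 1/√(n−3) = 1/√220 = 0.067420
z = (z_r − z_0)/SE = (0.309520 − (-0.110447)) / 0.067420 = 0.419967 / 0.067420 = 6.229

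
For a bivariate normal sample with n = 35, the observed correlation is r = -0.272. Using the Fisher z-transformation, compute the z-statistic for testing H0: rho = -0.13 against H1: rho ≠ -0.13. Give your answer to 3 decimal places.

-0.839

Fisher z: atanh(-0.272) = -0.279022, atanh(-0.13) = -0.130740
z = (z_r − z_0)·√(n−3) = (-0.279022 − (-0.130740))·√32 = -0.148282 · 5.656854 = -0.839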